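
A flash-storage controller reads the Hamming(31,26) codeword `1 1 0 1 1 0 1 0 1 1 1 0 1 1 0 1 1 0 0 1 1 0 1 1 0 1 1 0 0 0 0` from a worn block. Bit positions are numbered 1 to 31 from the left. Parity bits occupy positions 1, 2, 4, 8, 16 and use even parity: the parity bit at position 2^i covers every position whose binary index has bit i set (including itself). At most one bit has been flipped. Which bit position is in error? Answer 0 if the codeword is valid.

0

s1: b1⊕b3⊕b5⊕b7⊕b9⊕b11⊕b13⊕b15⊕b17⊕b19⊕b21⊕b23⊕b25⊕b27⊕b29⊕b31 = 1⊕0⊕1⊕1⊕1⊕1⊕1⊕0⊕1⊕0⊕1⊕1⊕0⊕1⊕0⊕0 = 0
s2: b2⊕b3⊕b6⊕b7⊕b10⊕b11⊕b14⊕b15⊕b18⊕b19⊕b22⊕b23⊕b26⊕b27⊕b30⊕b31 = 1⊕0⊕0⊕1⊕1⊕1⊕1⊕0⊕0⊕0⊕0⊕1⊕1⊕1⊕0⊕0 = 0
s4: b4⊕b5⊕b6⊕b7⊕b12⊕b13⊕b14⊕b15⊕b20⊕b21⊕b22⊕b23⊕b28⊕b29⊕b30⊕b31 = 1⊕1⊕0⊕1⊕0⊕1⊕1⊕0⊕1⊕1⊕0⊕1⊕0⊕0⊕0⊕0 = 0
s8: b8⊕b9⊕b10⊕b11⊕b12⊕b13⊕b14⊕b15⊕b24⊕b25⊕b26⊕b27⊕b28⊕b29⊕b30⊕b31 = 0⊕1⊕1⊕1⊕0⊕1⊕1⊕0⊕1⊕0⊕1⊕1⊕0⊕0⊕0⊕0 = 0
s16: b16⊕b17⊕b18⊕b19⊕b20⊕b21⊕b22⊕b23⊕b24⊕b25⊕b26⊕b27⊕b28⊕b29⊕b30⊕b31 = 1⊕1⊕0⊕0⊕1⊕1⊕0⊕1⊕1⊕0⊕1⊕1⊕0⊕0⊕0⊕0 = 0
Syndrome (s16...s1) = 00000 → position 0 (no error).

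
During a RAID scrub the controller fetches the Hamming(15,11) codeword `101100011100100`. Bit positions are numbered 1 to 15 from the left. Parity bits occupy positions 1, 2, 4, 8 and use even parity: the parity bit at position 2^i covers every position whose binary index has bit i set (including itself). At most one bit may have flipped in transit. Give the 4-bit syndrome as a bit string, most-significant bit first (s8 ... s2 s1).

s1: b1⊕b3⊕b5⊕b7⊕b9⊕b11⊕b13⊕b15 = 1⊕1⊕0⊕0⊕1⊕0⊕1⊕0 = 0
s2: b2⊕b3⊕b6⊕b7⊕b10⊕b11⊕b14⊕b15 = 0⊕1⊕0⊕0⊕1⊕0⊕0⊕0 = 0
s4: b4⊕b5⊕b6⊕b7⊕b12⊕b13⊕b14⊕b15 = 1⊕0⊕0⊕0⊕0⊕1⊕0⊕0 = 0
s8: b8⊕b9⊕b10⊕b11⊕b12⊕b13⊕b14⊕b15 = 1⊕1⊕1⊕0⊕0⊕1⊕0⊕0 = 0
Syndrome (s8...s1) = 0000 → position 0 (no error).

0000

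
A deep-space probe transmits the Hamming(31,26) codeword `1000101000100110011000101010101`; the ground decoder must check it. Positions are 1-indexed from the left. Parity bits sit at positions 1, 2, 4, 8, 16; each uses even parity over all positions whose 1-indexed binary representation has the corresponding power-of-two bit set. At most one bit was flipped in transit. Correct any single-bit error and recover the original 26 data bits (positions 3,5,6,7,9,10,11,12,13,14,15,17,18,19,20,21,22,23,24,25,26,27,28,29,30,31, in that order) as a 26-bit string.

01010010011011000101010100

s1: b1⊕b3⊕b5⊕b7⊕b9⊕b11⊕b13⊕b15⊕b17⊕b19⊕b21⊕b23⊕b25⊕b27⊕b29⊕b31 = 1⊕0⊕1⊕1⊕0⊕1⊕0⊕1⊕0⊕1⊕0⊕1⊕1⊕1⊕1⊕1 = 1
s2: b2⊕b3⊕b6⊕b7⊕b10⊕b11⊕b14⊕b15⊕b18⊕b19⊕b22⊕b23⊕b26⊕b27⊕b30⊕b31 = 0⊕0⊕0⊕1⊕0⊕1⊕1⊕1⊕1⊕1⊕0⊕1⊕0⊕1⊕0⊕1 = 1
s4: b4⊕b5⊕b6⊕b7⊕b12⊕b13⊕b14⊕b15⊕b20⊕b21⊕b22⊕b23⊕b28⊕b29⊕b30⊕b31 = 0⊕1⊕0⊕1⊕0⊕0⊕1⊕1⊕0⊕0⊕0⊕1⊕0⊕1⊕0⊕1 = 1
s8: b8⊕b9⊕b10⊕b11⊕b12⊕b13⊕b14⊕b15⊕b24⊕b25⊕b26⊕b27⊕b28⊕b29⊕b30⊕b31 = 0⊕0⊕0⊕1⊕0⊕0⊕1⊕1⊕0⊕1⊕0⊕1⊕0⊕1⊕0⊕1 = 1
s16: b16⊕b17⊕b18⊕b19⊕b20⊕b21⊕b22⊕b23⊕b24⊕b25⊕b26⊕b27⊕b28⊕b29⊕b30⊕b31 = 0⊕0⊕1⊕1⊕0⊕0⊕0⊕1⊕0⊕1⊕0⊕1⊕0⊕1⊕0⊕1 = 1
Syndrome (s16...s1) = 11111 → position 31.
Flip bit 31: corrected codeword = 1000101000100110011000101010100
Data bits at positions 3,5,6,7,9,10,11,12,13,14,15,17,18,19,20,21,22,23,24,25,26,27,28,29,30,31: 01010010011011000101010100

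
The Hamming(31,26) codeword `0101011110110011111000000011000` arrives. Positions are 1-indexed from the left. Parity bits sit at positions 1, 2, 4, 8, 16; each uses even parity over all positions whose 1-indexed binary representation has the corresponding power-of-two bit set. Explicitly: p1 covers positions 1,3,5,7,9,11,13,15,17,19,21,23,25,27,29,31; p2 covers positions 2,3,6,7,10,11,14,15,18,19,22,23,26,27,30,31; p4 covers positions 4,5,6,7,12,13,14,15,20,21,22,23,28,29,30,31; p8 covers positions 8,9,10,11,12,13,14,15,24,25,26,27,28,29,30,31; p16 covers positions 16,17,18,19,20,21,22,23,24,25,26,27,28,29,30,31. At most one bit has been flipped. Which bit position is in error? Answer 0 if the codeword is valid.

s1: b1⊕b3⊕b5⊕b7⊕b9⊕b11⊕b13⊕b15⊕b17⊕b19⊕b21⊕b23⊕b25⊕b27⊕b29⊕b31 = 0⊕0⊕0⊕1⊕1⊕1⊕0⊕1⊕1⊕1⊕0⊕0⊕0⊕1⊕0⊕0 = 1
s2: b2⊕b3⊕b6⊕b7⊕b10⊕b11⊕b14⊕b15⊕b18⊕b19⊕b22⊕b23⊕b26⊕b27⊕b30⊕b31 = 1⊕0⊕1⊕1⊕0⊕1⊕0⊕1⊕1⊕1⊕0⊕0⊕0⊕1⊕0⊕0 = 0
s4: b4⊕b5⊕b6⊕b7⊕b12⊕b13⊕b14⊕b15⊕b20⊕b21⊕b22⊕b23⊕b28⊕b29⊕b30⊕b31 = 1⊕0⊕1⊕1⊕1⊕0⊕0⊕1⊕0⊕0⊕0⊕0⊕1⊕0⊕0⊕0 = 0
s8: b8⊕b9⊕b10⊕b11⊕b12⊕b13⊕b14⊕b15⊕b24⊕b25⊕b26⊕b27⊕b28⊕b29⊕b30⊕b31 = 1⊕1⊕0⊕1⊕1⊕0⊕0⊕1⊕0⊕0⊕0⊕1⊕1⊕0⊕0⊕0 = 1
s16: b16⊕b17⊕b18⊕b19⊕b20⊕b21⊕b22⊕b23⊕b24⊕b25⊕b26⊕b27⊕b28⊕b29⊕b30⊕b31 = 1⊕1⊕1⊕1⊕0⊕0⊕0⊕0⊕0⊕0⊕0⊕1⊕1⊕0⊕0⊕0 = 0
Syndrome (s16...s1) = 01001 → position 9.

9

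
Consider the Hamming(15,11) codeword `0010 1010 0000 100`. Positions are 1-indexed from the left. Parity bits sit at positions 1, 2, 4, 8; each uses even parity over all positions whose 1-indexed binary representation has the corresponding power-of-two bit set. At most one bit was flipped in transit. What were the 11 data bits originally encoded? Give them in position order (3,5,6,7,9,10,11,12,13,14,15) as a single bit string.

s1: b1⊕b3⊕b5⊕b7⊕b9⊕b11⊕b13⊕b15 = 0⊕1⊕1⊕1⊕0⊕0⊕1⊕0 = 0
s2: b2⊕b3⊕b6⊕b7⊕b10⊕b11⊕b14⊕b15 = 0⊕1⊕0⊕1⊕0⊕0⊕0⊕0 = 0
s4: b4⊕b5⊕b6⊕b7⊕b12⊕b13⊕b14⊕b15 = 0⊕1⊕0⊕1⊕0⊕1⊕0⊕0 = 1
s8: b8⊕b9⊕b10⊕b11⊕b12⊕b13⊕b14⊕b15 = 0⊕0⊕0⊕0⊕0⊕1⊕0⊕0 = 1
Syndrome (s8...s1) = 1100 → position 12.
Flip bit 12: corrected codeword = 001010100001100
Data bits at positions 3,5,6,7,9,10,11,12,13,14,15: 11010001100

11010001100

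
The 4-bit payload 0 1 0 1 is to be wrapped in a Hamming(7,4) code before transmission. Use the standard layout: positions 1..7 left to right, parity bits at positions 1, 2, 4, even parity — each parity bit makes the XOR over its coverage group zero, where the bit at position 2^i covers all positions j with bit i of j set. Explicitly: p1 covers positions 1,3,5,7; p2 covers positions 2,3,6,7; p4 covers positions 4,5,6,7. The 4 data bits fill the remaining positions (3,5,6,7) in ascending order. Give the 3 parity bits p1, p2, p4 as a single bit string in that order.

010

Place data bits at non-power-of-two positions: b3=0, b5=1, b6=0, b7=1.
p1 = XOR of data positions {3,5,7} = 0⊕1⊕1 = 0
p2 = XOR of data positions {3,6,7} = 0⊕0⊕1 = 1
p4 = XOR of data positions {5,6,7} = 1⊕0⊕1 = 0
Parity bits p1,p2,p4 = 010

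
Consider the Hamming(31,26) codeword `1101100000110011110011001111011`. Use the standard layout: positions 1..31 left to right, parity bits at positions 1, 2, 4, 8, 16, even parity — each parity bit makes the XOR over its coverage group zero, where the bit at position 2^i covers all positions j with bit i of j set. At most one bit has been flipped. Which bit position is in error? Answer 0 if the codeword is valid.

s1: b1⊕b3⊕b5⊕b7⊕b9⊕b11⊕b13⊕b15⊕b17⊕b19⊕b21⊕b23⊕b25⊕b27⊕b29⊕b31 = 1⊕0⊕1⊕0⊕0⊕1⊕0⊕1⊕1⊕0⊕1⊕0⊕1⊕1⊕0⊕1 = 1
s2: b2⊕b3⊕b6⊕b7⊕b10⊕b11⊕b14⊕b15⊕b18⊕b19⊕b22⊕b23⊕b26⊕b27⊕b30⊕b31 = 1⊕0⊕0⊕0⊕0⊕1⊕0⊕1⊕1⊕0⊕1⊕0⊕1⊕1⊕1⊕1 = 1
s4: b4⊕b5⊕b6⊕b7⊕b12⊕b13⊕b14⊕b15⊕b20⊕b21⊕b22⊕b23⊕b28⊕b29⊕b30⊕b31 = 1⊕1⊕0⊕0⊕1⊕0⊕0⊕1⊕0⊕1⊕1⊕0⊕1⊕0⊕1⊕1 = 1
s8: b8⊕b9⊕b10⊕b11⊕b12⊕b13⊕b14⊕b15⊕b24⊕b25⊕b26⊕b27⊕b28⊕b29⊕b30⊕b31 = 0⊕0⊕0⊕1⊕1⊕0⊕0⊕1⊕0⊕1⊕1⊕1⊕1⊕0⊕1⊕1 = 1
s16: b16⊕b17⊕b18⊕b19⊕b20⊕b21⊕b22⊕b23⊕b24⊕b25⊕b26⊕b27⊕b28⊕b29⊕b30⊕b31 = 1⊕1⊕1⊕0⊕0⊕1⊕1⊕0⊕0⊕1⊕1⊕1⊕1⊕0⊕1⊕1 = 1
Syndrome (s16...s1) = 11111 → position 31.

31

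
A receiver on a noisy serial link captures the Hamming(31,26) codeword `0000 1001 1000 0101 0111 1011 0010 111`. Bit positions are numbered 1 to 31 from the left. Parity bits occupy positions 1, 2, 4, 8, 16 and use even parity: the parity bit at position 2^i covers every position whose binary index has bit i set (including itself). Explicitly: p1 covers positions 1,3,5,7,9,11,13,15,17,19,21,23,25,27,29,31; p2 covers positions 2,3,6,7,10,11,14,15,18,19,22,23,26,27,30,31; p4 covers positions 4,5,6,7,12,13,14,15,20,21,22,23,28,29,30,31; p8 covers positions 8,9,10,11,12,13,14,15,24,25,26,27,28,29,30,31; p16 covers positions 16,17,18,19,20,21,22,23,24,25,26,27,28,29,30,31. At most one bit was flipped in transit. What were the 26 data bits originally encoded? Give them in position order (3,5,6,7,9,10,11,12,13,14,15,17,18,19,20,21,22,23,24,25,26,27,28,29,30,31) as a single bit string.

s1: b1⊕b3⊕b5⊕b7⊕b9⊕b11⊕b13⊕b15⊕b17⊕b19⊕b21⊕b23⊕b25⊕b27⊕b29⊕b31 = 0⊕0⊕1⊕0⊕1⊕0⊕0⊕0⊕0⊕1⊕1⊕1⊕0⊕1⊕1⊕1 = 0
s2: b2⊕b3⊕b6⊕b7⊕b10⊕b11⊕b14⊕b15⊕b18⊕b19⊕b22⊕b23⊕b26⊕b27⊕b30⊕b31 = 0⊕0⊕0⊕0⊕0⊕0⊕1⊕0⊕1⊕1⊕0⊕1⊕0⊕1⊕1⊕1 = 1
s4: b4⊕b5⊕b6⊕b7⊕b12⊕b13⊕b14⊕b15⊕b20⊕b21⊕b22⊕b23⊕b28⊕b29⊕b30⊕b31 = 0⊕1⊕0⊕0⊕0⊕0⊕1⊕0⊕1⊕1⊕0⊕1⊕0⊕1⊕1⊕1 = 0
s8: b8⊕b9⊕b10⊕b11⊕b12⊕b13⊕b14⊕b15⊕b24⊕b25⊕b26⊕b27⊕b28⊕b29⊕b30⊕b31 = 1⊕1⊕0⊕0⊕0⊕0⊕1⊕0⊕1⊕0⊕0⊕1⊕0⊕1⊕1⊕1 = 0
s16: b16⊕b17⊕b18⊕b19⊕b20⊕b21⊕b22⊕b23⊕b24⊕b25⊕b26⊕b27⊕b28⊕b29⊕b30⊕b31 = 1⊕0⊕1⊕1⊕1⊕1⊕0⊕1⊕1⊕0⊕0⊕1⊕0⊕1⊕1⊕1 = 1
Syndrome (s16...s1) = 10010 → position 18.
Flip bit 18: corrected codeword = 0000100110000101001110110010111
Data bits at positions 3,5,6,7,9,10,11,12,13,14,15,17,18,19,20,21,22,23,24,25,26,27,28,29,30,31: 01001000010001110110010111

01001000010001110110010111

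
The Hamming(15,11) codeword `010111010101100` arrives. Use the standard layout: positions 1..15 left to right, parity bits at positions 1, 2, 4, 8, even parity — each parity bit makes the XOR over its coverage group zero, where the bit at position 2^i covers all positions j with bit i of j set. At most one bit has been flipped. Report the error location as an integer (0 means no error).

s1: b1⊕b3⊕b5⊕b7⊕b9⊕b11⊕b13⊕b15 = 0⊕0⊕1⊕0⊕0⊕0⊕1⊕0 = 0
s2: b2⊕b3⊕b6⊕b7⊕b10⊕b11⊕b14⊕b15 = 1⊕0⊕1⊕0⊕1⊕0⊕0⊕0 = 1
s4: b4⊕b5⊕b6⊕b7⊕b12⊕b13⊕b14⊕b15 = 1⊕1⊕1⊕0⊕1⊕1⊕0⊕0 = 1
s8: b8⊕b9⊕b10⊕b11⊕b12⊕b13⊕b14⊕b15 = 1⊕0⊕1⊕0⊕1⊕1⊕0⊕0 = 0
Syndrome (s8...s1) = 0110 → position 6.

6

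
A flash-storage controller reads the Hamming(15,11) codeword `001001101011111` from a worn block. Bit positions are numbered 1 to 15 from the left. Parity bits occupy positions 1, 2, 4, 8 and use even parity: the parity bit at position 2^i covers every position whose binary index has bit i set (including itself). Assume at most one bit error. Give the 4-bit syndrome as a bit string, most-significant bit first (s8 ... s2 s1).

s1: b1⊕b3⊕b5⊕b7⊕b9⊕b11⊕b13⊕b15 = 0⊕1⊕0⊕1⊕1⊕1⊕1⊕1 = 0
s2: b2⊕b3⊕b6⊕b7⊕b10⊕b11⊕b14⊕b15 = 0⊕1⊕1⊕1⊕0⊕1⊕1⊕1 = 0
s4: b4⊕b5⊕b6⊕b7⊕b12⊕b13⊕b14⊕b15 = 0⊕0⊕1⊕1⊕1⊕1⊕1⊕1 = 0
s8: b8⊕b9⊕b10⊕b11⊕b12⊕b13⊕b14⊕b15 = 0⊕1⊕0⊕1⊕1⊕1⊕1⊕1 = 0
Syndrome (s8...s1) = 0000 → position 0 (no error).

0000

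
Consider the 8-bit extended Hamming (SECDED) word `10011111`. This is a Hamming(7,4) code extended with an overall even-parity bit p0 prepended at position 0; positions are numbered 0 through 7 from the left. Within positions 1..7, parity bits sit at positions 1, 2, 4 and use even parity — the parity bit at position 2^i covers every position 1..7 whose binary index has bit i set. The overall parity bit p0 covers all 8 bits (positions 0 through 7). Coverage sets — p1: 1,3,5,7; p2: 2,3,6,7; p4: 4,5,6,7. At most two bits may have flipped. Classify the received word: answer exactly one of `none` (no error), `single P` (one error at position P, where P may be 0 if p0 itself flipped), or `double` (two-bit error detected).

s1: b1⊕b3⊕b5⊕b7 = 0⊕1⊕1⊕1 = 1
s2: b2⊕b3⊕b6⊕b7 = 0⊕1⊕1⊕1 = 1
s4: b4⊕b5⊕b6⊕b7 = 1⊕1⊕1⊕1 = 0
Syndrome (s4...s1) = 011 → position 3.
Overall parity (XOR of all 8 bits, including p0): 1⊕0⊕0⊕1⊕1⊕1⊕1⊕1 = 0
Overall=0, syndrome position=3 → double-bit error detected (uncorrectable).

double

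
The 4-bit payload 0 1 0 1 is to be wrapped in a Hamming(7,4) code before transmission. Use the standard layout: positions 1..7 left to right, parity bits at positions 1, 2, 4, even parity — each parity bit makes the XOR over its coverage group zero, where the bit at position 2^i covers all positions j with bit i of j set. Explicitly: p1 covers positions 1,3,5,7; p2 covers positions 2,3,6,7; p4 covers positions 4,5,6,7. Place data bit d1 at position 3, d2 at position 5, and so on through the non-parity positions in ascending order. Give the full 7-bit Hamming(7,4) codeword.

Place data bits at non-power-of-two positions: b3=0, b5=1, b6=0, b7=1.
p1 = XOR of data positions {3,5,7} = 0⊕1⊕1 = 0
p2 = XOR of data positions {3,6,7} = 0⊕0⊕1 = 1
p4 = XOR of data positions {5,6,7} = 1⊕0⊕1 = 0
Codeword b1..b7 = 0100101

0100101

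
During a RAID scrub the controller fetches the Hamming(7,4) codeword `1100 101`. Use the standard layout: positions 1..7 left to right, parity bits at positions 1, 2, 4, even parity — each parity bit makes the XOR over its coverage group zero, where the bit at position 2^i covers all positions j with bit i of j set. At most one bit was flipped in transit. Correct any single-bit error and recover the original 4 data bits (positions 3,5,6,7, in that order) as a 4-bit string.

0101

s1: b1⊕b3⊕b5⊕b7 = 1⊕0⊕1⊕1 = 1
s2: b2⊕b3⊕b6⊕b7 = 1⊕0⊕0⊕1 = 0
s4: b4⊕b5⊕b6⊕b7 = 0⊕1⊕0⊕1 = 0
Syndrome (s4...s1) = 001 → position 1.
Flip bit 1: corrected codeword = 0100101
Data bits at positions 3,5,6,7: 0101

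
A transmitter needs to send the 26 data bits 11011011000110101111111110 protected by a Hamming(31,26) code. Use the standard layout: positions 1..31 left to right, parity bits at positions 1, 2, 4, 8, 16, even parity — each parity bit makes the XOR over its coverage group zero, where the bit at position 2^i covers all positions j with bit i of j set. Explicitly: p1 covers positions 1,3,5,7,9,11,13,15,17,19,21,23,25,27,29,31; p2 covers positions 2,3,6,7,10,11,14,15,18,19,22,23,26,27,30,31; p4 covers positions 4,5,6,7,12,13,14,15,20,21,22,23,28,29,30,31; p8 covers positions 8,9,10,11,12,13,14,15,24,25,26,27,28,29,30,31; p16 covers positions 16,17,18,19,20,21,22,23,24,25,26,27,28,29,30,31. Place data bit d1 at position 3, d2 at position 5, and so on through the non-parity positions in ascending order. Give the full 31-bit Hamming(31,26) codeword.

Place data bits at non-power-of-two positions: b3=1, b5=1, b6=0, b7=1, b9=1, b10=0, b11=1, b12=1, b13=0, b14=0, b15=0, b17=1, b18=1, b19=0, b20=1, b21=0, b22=1, b23=1, b24=1, b25=1, b26=1, b27=1, b28=1, b29=1, b30=1, b31=0.
p1 = XOR of data positions {3,5,7,9,11,13,15,17,19,21,23,25,27,29,31} = 1⊕1⊕1⊕1⊕1⊕0⊕0⊕1⊕0⊕0⊕1⊕1⊕1⊕1⊕0 = 0
p2 = XOR of data positions {3,6,7,10,11,14,15,18,19,22,23,26,27,30,31} = 1⊕0⊕1⊕0⊕1⊕0⊕0⊕1⊕0⊕1⊕1⊕1⊕1⊕1⊕0 = 1
p4 = XOR of data positions {5,6,7,12,13,14,15,20,21,22,23,28,29,30,31} = 1⊕0⊕1⊕1⊕0⊕0⊕0⊕1⊕0⊕1⊕1⊕1⊕1⊕1⊕0 = 1
p8 = XOR of data positions {9,10,11,12,13,14,15,24,25,26,27,28,29,30,31} = 1⊕0⊕1⊕1⊕0⊕0⊕0⊕1⊕1⊕1⊕1⊕1⊕1⊕1⊕0 = 0
p16 = XOR of data positions {17,18,19,20,21,22,23,24,25,26,27,28,29,30,31} = 1⊕1⊕0⊕1⊕0⊕1⊕1⊕1⊕1⊕1⊕1⊕1⊕1⊕1⊕0 = 0
Codeword b1..b31 = 0111101010110000110101111111110

0111101010110000110101111111110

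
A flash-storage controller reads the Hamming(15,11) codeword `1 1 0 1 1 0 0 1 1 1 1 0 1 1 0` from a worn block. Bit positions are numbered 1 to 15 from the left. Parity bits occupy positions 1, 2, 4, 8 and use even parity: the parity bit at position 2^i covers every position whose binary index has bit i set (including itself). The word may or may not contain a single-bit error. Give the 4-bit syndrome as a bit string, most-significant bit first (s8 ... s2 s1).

0001

s1: b1⊕b3⊕b5⊕b7⊕b9⊕b11⊕b13⊕b15 = 1⊕0⊕1⊕0⊕1⊕1⊕1⊕0 = 1
s2: b2⊕b3⊕b6⊕b7⊕b10⊕b11⊕b14⊕b15 = 1⊕0⊕0⊕0⊕1⊕1⊕1⊕0 = 0
s4: b4⊕b5⊕b6⊕b7⊕b12⊕b13⊕b14⊕b15 = 1⊕1⊕0⊕0⊕0⊕1⊕1⊕0 = 0
s8: b8⊕b9⊕b10⊕b11⊕b12⊕b13⊕b14⊕b15 = 1⊕1⊕1⊕1⊕0⊕1⊕1⊕0 = 0
Syndrome (s8...s1) = 0001 → position 1.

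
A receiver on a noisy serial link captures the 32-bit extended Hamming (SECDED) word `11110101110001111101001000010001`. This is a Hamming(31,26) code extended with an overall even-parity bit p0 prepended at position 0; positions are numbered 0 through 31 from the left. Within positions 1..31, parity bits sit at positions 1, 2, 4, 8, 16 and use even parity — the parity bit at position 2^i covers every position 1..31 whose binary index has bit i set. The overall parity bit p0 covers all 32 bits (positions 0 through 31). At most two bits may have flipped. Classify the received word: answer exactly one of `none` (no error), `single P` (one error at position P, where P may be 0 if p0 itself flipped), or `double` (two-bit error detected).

single 15

s1: b1⊕b3⊕b5⊕b7⊕b9⊕b11⊕b13⊕b15⊕b17⊕b19⊕b21⊕b23⊕b25⊕b27⊕b29⊕b31 = 1⊕1⊕1⊕1⊕1⊕0⊕1⊕1⊕1⊕1⊕0⊕0⊕0⊕1⊕0⊕1 = 1
s2: b2⊕b3⊕b6⊕b7⊕b10⊕b11⊕b14⊕b15⊕b18⊕b19⊕b22⊕b23⊕b26⊕b27⊕b30⊕b31 = 1⊕1⊕0⊕1⊕0⊕0⊕1⊕1⊕0⊕1⊕1⊕0⊕0⊕1⊕0⊕1 = 1
s4: b4⊕b5⊕b6⊕b7⊕b12⊕b13⊕b14⊕b15⊕b20⊕b21⊕b22⊕b23⊕b28⊕b29⊕b30⊕b31 = 0⊕1⊕0⊕1⊕0⊕1⊕1⊕1⊕0⊕0⊕1⊕0⊕0⊕0⊕0⊕1 = 1
s8: b8⊕b9⊕b10⊕b11⊕b12⊕b13⊕b14⊕b15⊕b24⊕b25⊕b26⊕b27⊕b28⊕b29⊕b30⊕b31 = 1⊕1⊕0⊕0⊕0⊕1⊕1⊕1⊕0⊕0⊕0⊕1⊕0⊕0⊕0⊕1 = 1
s16: b16⊕b17⊕b18⊕b19⊕b20⊕b21⊕b22⊕b23⊕b24⊕b25⊕b26⊕b27⊕b28⊕b29⊕b30⊕b31 = 1⊕1⊕0⊕1⊕0⊕0⊕1⊕0⊕0⊕0⊕0⊕1⊕0⊕0⊕0⊕1 = 0
Syndrome (s16...s1) = 01111 → position 15.
Overall parity (XOR of all 32 bits, including p0): 1⊕1⊕1⊕1⊕0⊕1⊕0⊕1⊕1⊕1⊕0⊕0⊕0⊕1⊕1⊕1⊕1⊕1⊕0⊕1⊕0⊕0⊕1⊕0⊕0⊕0⊕0⊕1⊕0⊕0⊕0⊕1 = 1
Overall=1, syndrome position=15 → single-bit error at position 15.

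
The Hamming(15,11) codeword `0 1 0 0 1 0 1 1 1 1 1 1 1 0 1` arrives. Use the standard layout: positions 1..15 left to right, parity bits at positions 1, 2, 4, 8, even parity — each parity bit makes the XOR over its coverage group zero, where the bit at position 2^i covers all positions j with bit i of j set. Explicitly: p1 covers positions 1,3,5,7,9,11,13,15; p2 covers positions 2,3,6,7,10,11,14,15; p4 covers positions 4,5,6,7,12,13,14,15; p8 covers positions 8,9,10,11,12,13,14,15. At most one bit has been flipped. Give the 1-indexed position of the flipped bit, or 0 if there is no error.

s1: b1⊕b3⊕b5⊕b7⊕b9⊕b11⊕b13⊕b15 = 0⊕0⊕1⊕1⊕1⊕1⊕1⊕1 = 0
s2: b2⊕b3⊕b6⊕b7⊕b10⊕b11⊕b14⊕b15 = 1⊕0⊕0⊕1⊕1⊕1⊕0⊕1 = 1
s4: b4⊕b5⊕b6⊕b7⊕b12⊕b13⊕b14⊕b15 = 0⊕1⊕0⊕1⊕1⊕1⊕0⊕1 = 1
s8: b8⊕b9⊕b10⊕b11⊕b12⊕b13⊕b14⊕b15 = 1⊕1⊕1⊕1⊕1⊕1⊕0⊕1 = 1
Syndrome (s8...s1) = 1110 → position 14.

14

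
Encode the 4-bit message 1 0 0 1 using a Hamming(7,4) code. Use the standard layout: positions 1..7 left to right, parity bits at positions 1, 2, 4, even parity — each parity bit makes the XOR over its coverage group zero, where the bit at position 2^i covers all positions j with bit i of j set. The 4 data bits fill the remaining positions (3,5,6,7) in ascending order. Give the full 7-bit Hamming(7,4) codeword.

Place data bits at non-power-of-two positions: b3=1, b5=0, b6=0, b7=1.
p1 = XOR of data positions {3,5,7} = 1⊕0⊕1 = 0
p2 = XOR of data positions {3,6,7} = 1⊕0⊕1 = 0
p4 = XOR of data positions {5,6,7} = 0⊕0⊕1 = 1
Codeword b1..b7 = 0011001

0011001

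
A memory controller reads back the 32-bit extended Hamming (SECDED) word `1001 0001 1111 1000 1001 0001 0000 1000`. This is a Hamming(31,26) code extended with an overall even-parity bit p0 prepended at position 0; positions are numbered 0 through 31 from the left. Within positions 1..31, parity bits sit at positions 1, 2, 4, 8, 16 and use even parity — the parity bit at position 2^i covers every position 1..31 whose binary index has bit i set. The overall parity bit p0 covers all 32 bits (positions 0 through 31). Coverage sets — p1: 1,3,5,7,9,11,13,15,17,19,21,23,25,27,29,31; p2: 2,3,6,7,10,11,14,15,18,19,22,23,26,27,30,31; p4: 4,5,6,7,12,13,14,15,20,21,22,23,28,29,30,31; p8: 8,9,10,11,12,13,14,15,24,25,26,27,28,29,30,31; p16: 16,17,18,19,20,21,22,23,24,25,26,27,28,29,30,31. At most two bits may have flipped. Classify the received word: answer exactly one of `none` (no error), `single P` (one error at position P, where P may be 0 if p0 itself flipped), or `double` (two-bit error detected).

none

s1: b1⊕b3⊕b5⊕b7⊕b9⊕b11⊕b13⊕b15⊕b17⊕b19⊕b21⊕b23⊕b25⊕b27⊕b29⊕b31 = 0⊕1⊕0⊕1⊕1⊕1⊕0⊕0⊕0⊕1⊕0⊕1⊕0⊕0⊕0⊕0 = 0
s2: b2⊕b3⊕b6⊕b7⊕b10⊕b11⊕b14⊕b15⊕b18⊕b19⊕b22⊕b23⊕b26⊕b27⊕b30⊕b31 = 0⊕1⊕0⊕1⊕1⊕1⊕0⊕0⊕0⊕1⊕0⊕1⊕0⊕0⊕0⊕0 = 0
s4: b4⊕b5⊕b6⊕b7⊕b12⊕b13⊕b14⊕b15⊕b20⊕b21⊕b22⊕b23⊕b28⊕b29⊕b30⊕b31 = 0⊕0⊕0⊕1⊕1⊕0⊕0⊕0⊕0⊕0⊕0⊕1⊕1⊕0⊕0⊕0 = 0
s8: b8⊕b9⊕b10⊕b11⊕b12⊕b13⊕b14⊕b15⊕b24⊕b25⊕b26⊕b27⊕b28⊕b29⊕b30⊕b31 = 1⊕1⊕1⊕1⊕1⊕0⊕0⊕0⊕0⊕0⊕0⊕0⊕1⊕0⊕0⊕0 = 0
s16: b16⊕b17⊕b18⊕b19⊕b20⊕b21⊕b22⊕b23⊕b24⊕b25⊕b26⊕b27⊕b28⊕b29⊕b30⊕b31 = 1⊕0⊕0⊕1⊕0⊕0⊕0⊕1⊕0⊕0⊕0⊕0⊕1⊕0⊕0⊕0 = 0
Syndrome (s16...s1) = 00000 → position 0 (no error).
Overall parity (XOR of all 32 bits, including p0): 1⊕0⊕0⊕1⊕0⊕0⊕0⊕1⊕1⊕1⊕1⊕1⊕1⊕0⊕0⊕0⊕1⊕0⊕0⊕1⊕0⊕0⊕0⊕1⊕0⊕0⊕0⊕0⊕1⊕0⊕0⊕0 = 0
Overall=0, syndrome position=0 → no error.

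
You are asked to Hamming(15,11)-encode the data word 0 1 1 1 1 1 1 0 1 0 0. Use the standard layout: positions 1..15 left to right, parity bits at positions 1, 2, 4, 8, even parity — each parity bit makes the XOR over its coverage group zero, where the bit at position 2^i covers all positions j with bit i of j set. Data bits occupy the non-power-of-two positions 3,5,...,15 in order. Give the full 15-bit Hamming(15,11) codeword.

Place data bits at non-power-of-two positions: b3=0, b5=1, b6=1, b7=1, b9=1, b10=1, b11=1, b12=0, b13=1, b14=0, b15=0.
p1 = XOR of data positions {3,5,7,9,11,13,15} = 0⊕1⊕1⊕1⊕1⊕1⊕0 = 1
p2 = XOR of data positions {3,6,7,10,11,14,15} = 0⊕1⊕1⊕1⊕1⊕0⊕0 = 0
p4 = XOR of data positions {5,6,7,12,13,14,15} = 1⊕1⊕1⊕0⊕1⊕0⊕0 = 0
p8 = XOR of data positions {9,10,11,12,13,14,15} = 1⊕1⊕1⊕0⊕1⊕0⊕0 = 0
Codeword b1..b15 = 100011101110100

100011101110100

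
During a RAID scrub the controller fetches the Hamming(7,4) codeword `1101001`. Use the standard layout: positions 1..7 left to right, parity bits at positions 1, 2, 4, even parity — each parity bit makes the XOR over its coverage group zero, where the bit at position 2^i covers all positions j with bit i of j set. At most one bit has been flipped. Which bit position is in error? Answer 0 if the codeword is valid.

s1: b1⊕b3⊕b5⊕b7 = 1⊕0⊕0⊕1 = 0
s2: b2⊕b3⊕b6⊕b7 = 1⊕0⊕0⊕1 = 0
s4: b4⊕b5⊕b6⊕b7 = 1⊕0⊕0⊕1 = 0
Syndrome (s4...s1) = 000 → position 0 (no error).

0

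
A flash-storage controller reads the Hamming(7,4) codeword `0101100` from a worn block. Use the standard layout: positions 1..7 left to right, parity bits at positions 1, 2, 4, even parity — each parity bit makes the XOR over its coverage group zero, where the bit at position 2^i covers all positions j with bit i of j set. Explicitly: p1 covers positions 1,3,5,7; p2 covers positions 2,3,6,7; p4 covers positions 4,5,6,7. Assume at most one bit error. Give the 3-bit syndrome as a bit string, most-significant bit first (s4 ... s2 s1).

011

s1: b1⊕b3⊕b5⊕b7 = 0⊕0⊕1⊕0 = 1
s2: b2⊕b3⊕b6⊕b7 = 1⊕0⊕0⊕0 = 1
s4: b4⊕b5⊕b6⊕b7 = 1⊕1⊕0⊕0 = 0
Syndrome (s4...s1) = 011 → position 3.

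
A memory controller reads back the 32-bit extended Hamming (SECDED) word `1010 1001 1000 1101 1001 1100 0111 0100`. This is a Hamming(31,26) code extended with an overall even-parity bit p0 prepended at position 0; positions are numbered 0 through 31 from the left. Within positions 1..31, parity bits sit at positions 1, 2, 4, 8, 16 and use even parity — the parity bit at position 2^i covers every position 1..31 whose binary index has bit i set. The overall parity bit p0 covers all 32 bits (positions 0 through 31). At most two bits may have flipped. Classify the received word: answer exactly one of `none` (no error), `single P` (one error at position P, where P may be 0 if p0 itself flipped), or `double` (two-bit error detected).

none

s1: b1⊕b3⊕b5⊕b7⊕b9⊕b11⊕b13⊕b15⊕b17⊕b19⊕b21⊕b23⊕b25⊕b27⊕b29⊕b31 = 0⊕0⊕0⊕1⊕0⊕0⊕1⊕1⊕0⊕1⊕1⊕0⊕1⊕1⊕1⊕0 = 0
s2: b2⊕b3⊕b6⊕b7⊕b10⊕b11⊕b14⊕b15⊕b18⊕b19⊕b22⊕b23⊕b26⊕b27⊕b30⊕b31 = 1⊕0⊕0⊕1⊕0⊕0⊕0⊕1⊕0⊕1⊕0⊕0⊕1⊕1⊕0⊕0 = 0
s4: b4⊕b5⊕b6⊕b7⊕b12⊕b13⊕b14⊕b15⊕b20⊕b21⊕b22⊕b23⊕b28⊕b29⊕b30⊕b31 = 1⊕0⊕0⊕1⊕1⊕1⊕0⊕1⊕1⊕1⊕0⊕0⊕0⊕1⊕0⊕0 = 0
s8: b8⊕b9⊕b10⊕b11⊕b12⊕b13⊕b14⊕b15⊕b24⊕b25⊕b26⊕b27⊕b28⊕b29⊕b30⊕b31 = 1⊕0⊕0⊕0⊕1⊕1⊕0⊕1⊕0⊕1⊕1⊕1⊕0⊕1⊕0⊕0 = 0
s16: b16⊕b17⊕b18⊕b19⊕b20⊕b21⊕b22⊕b23⊕b24⊕b25⊕b26⊕b27⊕b28⊕b29⊕b30⊕b31 = 1⊕0⊕0⊕1⊕1⊕1⊕0⊕0⊕0⊕1⊕1⊕1⊕0⊕1⊕0⊕0 = 0
Syndrome (s16...s1) = 00000 → position 0 (no error).
Overall parity (XOR of all 32 bits, including p0): 1⊕0⊕1⊕0⊕1⊕0⊕0⊕1⊕1⊕0⊕0⊕0⊕1⊕1⊕0⊕1⊕1⊕0⊕0⊕1⊕1⊕1⊕0⊕0⊕0⊕1⊕1⊕1⊕0⊕1⊕0⊕0 = 0
Overall=0, syndrome position=0 → no error.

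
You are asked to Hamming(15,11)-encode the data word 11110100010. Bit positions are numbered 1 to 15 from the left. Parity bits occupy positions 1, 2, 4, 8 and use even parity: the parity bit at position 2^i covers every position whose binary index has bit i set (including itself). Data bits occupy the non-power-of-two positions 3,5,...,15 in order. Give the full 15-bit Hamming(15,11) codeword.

111011100100010

Place data bits at non-power-of-two positions: b3=1, b5=1, b6=1, b7=1, b9=0, b10=1, b11=0, b12=0, b13=0, b14=1, b15=0.
p1 = XOR of data positions {3,5,7,9,11,13,15} = 1⊕1⊕1⊕0⊕0⊕0⊕0 = 1
p2 = XOR of data positions {3,6,7,10,11,14,15} = 1⊕1⊕1⊕1⊕0⊕1⊕0 = 1
p4 = XOR of data positions {5,6,7,12,13,14,15} = 1⊕1⊕1⊕0⊕0⊕1⊕0 = 0
p8 = XOR of data positions {9,10,11,12,13,14,15} = 0⊕1⊕0⊕0⊕0⊕1⊕0 = 0
Codeword b1..b15 = 111011100100010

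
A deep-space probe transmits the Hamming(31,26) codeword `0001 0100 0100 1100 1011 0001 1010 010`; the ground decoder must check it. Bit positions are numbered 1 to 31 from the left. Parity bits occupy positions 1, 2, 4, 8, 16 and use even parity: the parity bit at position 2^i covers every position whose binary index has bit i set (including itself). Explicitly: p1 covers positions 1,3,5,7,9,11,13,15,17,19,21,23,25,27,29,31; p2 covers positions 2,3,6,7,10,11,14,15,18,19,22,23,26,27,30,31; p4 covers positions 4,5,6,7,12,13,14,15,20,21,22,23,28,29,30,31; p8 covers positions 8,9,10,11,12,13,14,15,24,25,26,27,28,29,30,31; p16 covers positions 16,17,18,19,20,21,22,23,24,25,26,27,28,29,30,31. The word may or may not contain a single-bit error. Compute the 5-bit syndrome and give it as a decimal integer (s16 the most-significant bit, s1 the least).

25

s1: b1⊕b3⊕b5⊕b7⊕b9⊕b11⊕b13⊕b15⊕b17⊕b19⊕b21⊕b23⊕b25⊕b27⊕b29⊕b31 = 0⊕0⊕0⊕0⊕0⊕0⊕1⊕0⊕1⊕1⊕0⊕0⊕1⊕1⊕0⊕0 = 1
s2: b2⊕b3⊕b6⊕b7⊕b10⊕b11⊕b14⊕b15⊕b18⊕b19⊕b22⊕b23⊕b26⊕b27⊕b30⊕b31 = 0⊕0⊕1⊕0⊕1⊕0⊕1⊕0⊕0⊕1⊕0⊕0⊕0⊕1⊕1⊕0 = 0
s4: b4⊕b5⊕b6⊕b7⊕b12⊕b13⊕b14⊕b15⊕b20⊕b21⊕b22⊕b23⊕b28⊕b29⊕b30⊕b31 = 1⊕0⊕1⊕0⊕0⊕1⊕1⊕0⊕1⊕0⊕0⊕0⊕0⊕0⊕1⊕0 = 0
s8: b8⊕b9⊕b10⊕b11⊕b12⊕b13⊕b14⊕b15⊕b24⊕b25⊕b26⊕b27⊕b28⊕b29⊕b30⊕b31 = 0⊕0⊕1⊕0⊕0⊕1⊕1⊕0⊕1⊕1⊕0⊕1⊕0⊕0⊕1⊕0 = 1
s16: b16⊕b17⊕b18⊕b19⊕b20⊕b21⊕b22⊕b23⊕b24⊕b25⊕b26⊕b27⊕b28⊕b29⊕b30⊕b31 = 0⊕1⊕0⊕1⊕1⊕0⊕0⊕0⊕1⊕1⊕0⊕1⊕0⊕0⊕1⊕0 = 1
Syndrome (s16...s1) = 11001 → position 25.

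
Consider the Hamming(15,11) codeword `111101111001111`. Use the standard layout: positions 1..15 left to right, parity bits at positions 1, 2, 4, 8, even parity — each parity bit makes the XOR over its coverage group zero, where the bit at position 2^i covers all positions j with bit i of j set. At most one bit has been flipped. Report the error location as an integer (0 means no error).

4

s1: b1⊕b3⊕b5⊕b7⊕b9⊕b11⊕b13⊕b15 = 1⊕1⊕0⊕1⊕1⊕0⊕1⊕1 = 0
s2: b2⊕b3⊕b6⊕b7⊕b10⊕b11⊕b14⊕b15 = 1⊕1⊕1⊕1⊕0⊕0⊕1⊕1 = 0
s4: b4⊕b5⊕b6⊕b7⊕b12⊕b13⊕b14⊕b15 = 1⊕0⊕1⊕1⊕1⊕1⊕1⊕1 = 1
s8: b8⊕b9⊕b10⊕b11⊕b12⊕b13⊕b14⊕b15 = 1⊕1⊕0⊕0⊕1⊕1⊕1⊕1 = 0
Syndrome (s8...s1) = 0100 → position 4.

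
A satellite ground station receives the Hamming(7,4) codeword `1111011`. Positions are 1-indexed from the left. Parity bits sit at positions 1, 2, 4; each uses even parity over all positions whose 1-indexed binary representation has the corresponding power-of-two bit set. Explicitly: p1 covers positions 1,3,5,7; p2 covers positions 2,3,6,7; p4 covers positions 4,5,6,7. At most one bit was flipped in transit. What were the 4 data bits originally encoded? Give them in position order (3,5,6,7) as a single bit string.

s1: b1⊕b3⊕b5⊕b7 = 1⊕1⊕0⊕1 = 1
s2: b2⊕b3⊕b6⊕b7 = 1⊕1⊕1⊕1 = 0
s4: b4⊕b5⊕b6⊕b7 = 1⊕0⊕1⊕1 = 1
Syndrome (s4...s1) = 101 → position 5.
Flip bit 5: corrected codeword = 1111111
Data bits at positions 3,5,6,7: 1111

1111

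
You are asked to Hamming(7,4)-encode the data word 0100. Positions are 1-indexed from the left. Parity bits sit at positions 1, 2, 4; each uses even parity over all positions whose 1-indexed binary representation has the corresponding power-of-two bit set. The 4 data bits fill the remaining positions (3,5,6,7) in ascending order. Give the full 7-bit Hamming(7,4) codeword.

1001100

Place data bits at non-power-of-two positions: b3=0, b5=1, b6=0, b7=0.
p1 = XOR of data positions {3,5,7} = 0⊕1⊕0 = 1
p2 = XOR of data positions {3,6,7} = 0⊕0⊕0 = 0
p4 = XOR of data positions {5,6,7} = 1⊕0⊕0 = 1
Codeword b1..b7 = 1001100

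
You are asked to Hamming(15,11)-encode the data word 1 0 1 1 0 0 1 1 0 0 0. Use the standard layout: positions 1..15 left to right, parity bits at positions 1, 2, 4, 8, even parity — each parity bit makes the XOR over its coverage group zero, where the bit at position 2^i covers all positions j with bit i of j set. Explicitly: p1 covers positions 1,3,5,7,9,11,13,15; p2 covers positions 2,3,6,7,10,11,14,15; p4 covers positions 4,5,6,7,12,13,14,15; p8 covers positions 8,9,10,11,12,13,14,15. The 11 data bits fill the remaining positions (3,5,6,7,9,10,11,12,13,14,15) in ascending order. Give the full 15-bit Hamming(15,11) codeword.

Place data bits at non-power-of-two positions: b3=1, b5=0, b6=1, b7=1, b9=0, b10=0, b11=1, b12=1, b13=0, b14=0, b15=0.
p1 = XOR of data positions {3,5,7,9,11,13,15} = 1⊕0⊕1⊕0⊕1⊕0⊕0 = 1
p2 = XOR of data positions {3,6,7,10,11,14,15} = 1⊕1⊕1⊕0⊕1⊕0⊕0 = 0
p4 = XOR of data positions {5,6,7,12,13,14,15} = 0⊕1⊕1⊕1⊕0⊕0⊕0 = 1
p8 = XOR of data positions {9,10,11,12,13,14,15} = 0⊕0⊕1⊕1⊕0⊕0⊕0 = 0
Codeword b1..b15 = 101101100011000

101101100011000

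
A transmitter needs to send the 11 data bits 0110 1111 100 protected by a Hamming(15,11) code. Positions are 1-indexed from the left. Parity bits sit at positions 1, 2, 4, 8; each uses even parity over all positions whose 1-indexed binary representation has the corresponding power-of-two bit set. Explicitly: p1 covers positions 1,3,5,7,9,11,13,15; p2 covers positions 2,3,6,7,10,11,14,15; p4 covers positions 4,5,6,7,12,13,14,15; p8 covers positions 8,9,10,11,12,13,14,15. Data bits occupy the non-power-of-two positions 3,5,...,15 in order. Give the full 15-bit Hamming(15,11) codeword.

010011011111100

Place data bits at non-power-of-two positions: b3=0, b5=1, b6=1, b7=0, b9=1, b10=1, b11=1, b12=1, b13=1, b14=0, b15=0.
p1 = XOR of data positions {3,5,7,9,11,13,15} = 0⊕1⊕0⊕1⊕1⊕1⊕0 = 0
p2 = XOR of data positions {3,6,7,10,11,14,15} = 0⊕1⊕0⊕1⊕1⊕0⊕0 = 1
p4 = XOR of data positions {5,6,7,12,13,14,15} = 1⊕1⊕0⊕1⊕1⊕0⊕0 = 0
p8 = XOR of data positions {9,10,11,12,13,14,15} = 1⊕1⊕1⊕1⊕1⊕0⊕0 = 1
Codeword b1..b15 = 010011011111100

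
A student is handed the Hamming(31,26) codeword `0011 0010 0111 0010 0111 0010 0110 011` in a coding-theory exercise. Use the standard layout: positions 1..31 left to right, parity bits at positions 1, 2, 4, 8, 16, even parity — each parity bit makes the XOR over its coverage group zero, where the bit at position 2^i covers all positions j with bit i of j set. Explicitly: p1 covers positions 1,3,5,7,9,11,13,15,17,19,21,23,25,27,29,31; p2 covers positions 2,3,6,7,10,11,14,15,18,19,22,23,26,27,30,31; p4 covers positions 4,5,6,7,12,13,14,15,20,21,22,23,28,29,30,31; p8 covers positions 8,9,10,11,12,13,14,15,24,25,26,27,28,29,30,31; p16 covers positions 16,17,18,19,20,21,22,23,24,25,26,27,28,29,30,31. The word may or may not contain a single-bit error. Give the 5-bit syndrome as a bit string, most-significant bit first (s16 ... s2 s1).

s1: b1⊕b3⊕b5⊕b7⊕b9⊕b11⊕b13⊕b15⊕b17⊕b19⊕b21⊕b23⊕b25⊕b27⊕b29⊕b31 = 0⊕1⊕0⊕1⊕0⊕1⊕0⊕1⊕0⊕1⊕0⊕1⊕0⊕1⊕0⊕1 = 0
s2: b2⊕b3⊕b6⊕b7⊕b10⊕b11⊕b14⊕b15⊕b18⊕b19⊕b22⊕b23⊕b26⊕b27⊕b30⊕b31 = 0⊕1⊕0⊕1⊕1⊕1⊕0⊕1⊕1⊕1⊕0⊕1⊕1⊕1⊕1⊕1 = 0
s4: b4⊕b5⊕b6⊕b7⊕b12⊕b13⊕b14⊕b15⊕b20⊕b21⊕b22⊕b23⊕b28⊕b29⊕b30⊕b31 = 1⊕0⊕0⊕1⊕1⊕0⊕0⊕1⊕1⊕0⊕0⊕1⊕0⊕0⊕1⊕1 = 0
s8: b8⊕b9⊕b10⊕b11⊕b12⊕b13⊕b14⊕b15⊕b24⊕b25⊕b26⊕b27⊕b28⊕b29⊕b30⊕b31 = 0⊕0⊕1⊕1⊕1⊕0⊕0⊕1⊕0⊕0⊕1⊕1⊕0⊕0⊕1⊕1 = 0
s16: b16⊕b17⊕b18⊕b19⊕b20⊕b21⊕b22⊕b23⊕b24⊕b25⊕b26⊕b27⊕b28⊕b29⊕b30⊕b31 = 0⊕0⊕1⊕1⊕1⊕0⊕0⊕1⊕0⊕0⊕1⊕1⊕0⊕0⊕1⊕1 = 0
Syndrome (s16...s1) = 00000 → position 0 (no error).

00000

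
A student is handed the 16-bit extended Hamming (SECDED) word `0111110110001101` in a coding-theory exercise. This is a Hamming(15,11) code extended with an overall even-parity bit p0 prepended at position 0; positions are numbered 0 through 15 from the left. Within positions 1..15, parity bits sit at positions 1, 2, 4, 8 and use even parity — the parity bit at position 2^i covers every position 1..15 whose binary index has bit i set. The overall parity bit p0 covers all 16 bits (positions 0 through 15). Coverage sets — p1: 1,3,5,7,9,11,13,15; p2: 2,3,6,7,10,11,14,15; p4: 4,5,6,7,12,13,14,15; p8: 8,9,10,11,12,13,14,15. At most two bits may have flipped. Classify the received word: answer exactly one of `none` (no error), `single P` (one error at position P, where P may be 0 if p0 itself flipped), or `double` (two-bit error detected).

none

s1: b1⊕b3⊕b5⊕b7⊕b9⊕b11⊕b13⊕b15 = 1⊕1⊕1⊕1⊕0⊕0⊕1⊕1 = 0
s2: b2⊕b3⊕b6⊕b7⊕b10⊕b11⊕b14⊕b15 = 1⊕1⊕0⊕1⊕0⊕0⊕0⊕1 = 0
s4: b4⊕b5⊕b6⊕b7⊕b12⊕b13⊕b14⊕b15 = 1⊕1⊕0⊕1⊕1⊕1⊕0⊕1 = 0
s8: b8⊕b9⊕b10⊕b11⊕b12⊕b13⊕b14⊕b15 = 1⊕0⊕0⊕0⊕1⊕1⊕0⊕1 = 0
Syndrome (s8...s1) = 0000 → position 0 (no error).
Overall parity (XOR of all 16 bits, including p0): 0⊕1⊕1⊕1⊕1⊕1⊕0⊕1⊕1⊕0⊕0⊕0⊕1⊕1⊕0⊕1 = 0
Overall=0, syndrome position=0 → no error.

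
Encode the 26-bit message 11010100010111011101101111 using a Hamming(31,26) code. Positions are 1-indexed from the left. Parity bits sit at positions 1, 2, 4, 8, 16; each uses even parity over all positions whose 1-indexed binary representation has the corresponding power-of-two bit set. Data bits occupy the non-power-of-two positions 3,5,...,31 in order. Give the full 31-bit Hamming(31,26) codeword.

Place data bits at non-power-of-two positions: b3=1, b5=1, b6=0, b7=1, b9=0, b10=1, b11=0, b12=0, b13=0, b14=1, b15=0, b17=1, b18=1, b19=1, b20=0, b21=1, b22=1, b23=1, b24=0, b25=1, b26=1, b27=0, b28=1, b29=1, b30=1, b31=1.
p1 = XOR of data positions {3,5,7,9,11,13,15,17,19,21,23,25,27,29,31} = 1⊕1⊕1⊕0⊕0⊕0⊕0⊕1⊕1⊕1⊕1⊕1⊕0⊕1⊕1 = 0
p2 = XOR of data positions {3,6,7,10,11,14,15,18,19,22,23,26,27,30,31} = 1⊕0⊕1⊕1⊕0⊕1⊕0⊕1⊕1⊕1⊕1⊕1⊕0⊕1⊕1 = 1
p4 = XOR of data positions {5,6,7,12,13,14,15,20,21,22,23,28,29,30,31} = 1⊕0⊕1⊕0⊕0⊕1⊕0⊕0⊕1⊕1⊕1⊕1⊕1⊕1⊕1 = 0
p8 = XOR of data positions {9,10,11,12,13,14,15,24,25,26,27,28,29,30,31} = 0⊕1⊕0⊕0⊕0⊕1⊕0⊕0⊕1⊕1⊕0⊕1⊕1⊕1⊕1 = 0
p16 = XOR of data positions {17,18,19,20,21,22,23,24,25,26,27,28,29,30,31} = 1⊕1⊕1⊕0⊕1⊕1⊕1⊕0⊕1⊕1⊕0⊕1⊕1⊕1⊕1 = 0
Codeword b1..b31 = 0110101001000100111011101101111

0110101001000100111011101101111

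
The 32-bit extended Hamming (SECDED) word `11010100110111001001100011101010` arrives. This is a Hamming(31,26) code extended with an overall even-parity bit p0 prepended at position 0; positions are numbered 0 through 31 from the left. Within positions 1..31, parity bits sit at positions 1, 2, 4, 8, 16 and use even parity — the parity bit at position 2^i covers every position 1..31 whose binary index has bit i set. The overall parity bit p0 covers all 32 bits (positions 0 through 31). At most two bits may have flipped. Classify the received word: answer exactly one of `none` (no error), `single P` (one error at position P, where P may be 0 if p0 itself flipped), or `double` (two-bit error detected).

single 2

s1: b1⊕b3⊕b5⊕b7⊕b9⊕b11⊕b13⊕b15⊕b17⊕b19⊕b21⊕b23⊕b25⊕b27⊕b29⊕b31 = 1⊕1⊕1⊕0⊕1⊕1⊕1⊕0⊕0⊕1⊕0⊕0⊕1⊕0⊕0⊕0 = 0
s2: b2⊕b3⊕b6⊕b7⊕b10⊕b11⊕b14⊕b15⊕b18⊕b19⊕b22⊕b23⊕b26⊕b27⊕b30⊕b31 = 0⊕1⊕0⊕0⊕0⊕1⊕0⊕0⊕0⊕1⊕0⊕0⊕1⊕0⊕1⊕0 = 1
s4: b4⊕b5⊕b6⊕b7⊕b12⊕b13⊕b14⊕b15⊕b20⊕b21⊕b22⊕b23⊕b28⊕b29⊕b30⊕b31 = 0⊕1⊕0⊕0⊕1⊕1⊕0⊕0⊕1⊕0⊕0⊕0⊕1⊕0⊕1⊕0 = 0
s8: b8⊕b9⊕b10⊕b11⊕b12⊕b13⊕b14⊕b15⊕b24⊕b25⊕b26⊕b27⊕b28⊕b29⊕b30⊕b31 = 1⊕1⊕0⊕1⊕1⊕1⊕0⊕0⊕1⊕1⊕1⊕0⊕1⊕0⊕1⊕0 = 0
s16: b16⊕b17⊕b18⊕b19⊕b20⊕b21⊕b22⊕b23⊕b24⊕b25⊕b26⊕b27⊕b28⊕b29⊕b30⊕b31 = 1⊕0⊕0⊕1⊕1⊕0⊕0⊕0⊕1⊕1⊕1⊕0⊕1⊕0⊕1⊕0 = 0
Syndrome (s16...s1) = 00010 → position 2.
Overall parity (XOR of all 32 bits, including p0): 1⊕1⊕0⊕1⊕0⊕1⊕0⊕0⊕1⊕1⊕0⊕1⊕1⊕1⊕0⊕0⊕1⊕0⊕0⊕1⊕1⊕0⊕0⊕0⊕1⊕1⊕1⊕0⊕1⊕0⊕1⊕0 = 1
Overall=1, syndrome position=2 → single-bit error at position 2.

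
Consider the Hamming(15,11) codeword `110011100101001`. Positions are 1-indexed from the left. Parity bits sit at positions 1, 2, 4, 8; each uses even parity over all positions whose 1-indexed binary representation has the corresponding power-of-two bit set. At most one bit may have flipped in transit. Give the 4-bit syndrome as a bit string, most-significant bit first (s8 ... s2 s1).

1110

s1: b1⊕b3⊕b5⊕b7⊕b9⊕b11⊕b13⊕b15 = 1⊕0⊕1⊕1⊕0⊕0⊕0⊕1 = 0
s2: b2⊕b3⊕b6⊕b7⊕b10⊕b11⊕b14⊕b15 = 1⊕0⊕1⊕1⊕1⊕0⊕0⊕1 = 1
s4: b4⊕b5⊕b6⊕b7⊕b12⊕b13⊕b14⊕b15 = 0⊕1⊕1⊕1⊕1⊕0⊕0⊕1 = 1
s8: b8⊕b9⊕b10⊕b11⊕b12⊕b13⊕b14⊕b15 = 0⊕0⊕1⊕0⊕1⊕0⊕0⊕1 = 1
Syndrome (s8...s1) = 1110 → position 14.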